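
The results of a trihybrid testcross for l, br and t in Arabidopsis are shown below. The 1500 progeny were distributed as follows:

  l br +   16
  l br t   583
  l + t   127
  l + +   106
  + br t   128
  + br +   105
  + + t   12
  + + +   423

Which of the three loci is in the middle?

t

The two most frequent reciprocal classes, + + + and l br t, are the parental types, so the F1 was + + + / l br t.
The two rarest classes, + + t and l br +, are the double crossovers. Comparing them with the parentals, only the t allele has switched, so t is the middle locus and the order is l – t – br.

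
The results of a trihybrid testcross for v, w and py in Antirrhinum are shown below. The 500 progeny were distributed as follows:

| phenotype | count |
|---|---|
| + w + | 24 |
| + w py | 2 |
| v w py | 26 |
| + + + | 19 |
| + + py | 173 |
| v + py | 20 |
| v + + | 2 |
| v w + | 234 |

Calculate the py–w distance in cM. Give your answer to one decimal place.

The two most frequent reciprocal classes, v w + and + + py, are the parental types, so the F1 was v w + / + + py.
The two rarest classes, v + + and + w py, are the double crossovers. Comparing them with the parentals, only the w allele has switched, so w is the middle locus and the order is py – w – v.
Crossovers in the py–w interval produce the single-crossover classes v w py and + + + (26 + 19 = 45) plus the double crossovers (4).
RF(py–w) = (45 + 4) / 500 = 49/500 = 0.0980 → 9.8 cM.

9.8 cM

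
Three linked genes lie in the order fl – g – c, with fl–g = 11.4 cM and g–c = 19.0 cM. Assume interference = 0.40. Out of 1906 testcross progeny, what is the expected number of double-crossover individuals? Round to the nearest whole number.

25

Map distances give recombination frequencies of 0.114 and 0.190 for the two intervals.
With interference 0.40 (so coincidence = 0.60), expected double-crossover frequency = 0.114 × 0.190 × 0.60 = 0.01300.
Expected number = 0.01300 × 1906 = 24.77 ≈ 25.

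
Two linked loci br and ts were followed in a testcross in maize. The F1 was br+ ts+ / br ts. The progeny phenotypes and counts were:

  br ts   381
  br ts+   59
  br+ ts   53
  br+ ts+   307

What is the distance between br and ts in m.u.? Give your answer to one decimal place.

The recombinant classes are br+ ts and br ts+: 53 + 59 = 112.
Recombination frequency = 112/800 = 0.1400 ≈ 14.0%, i.e. 14.0 m.u.

14.0 m.u.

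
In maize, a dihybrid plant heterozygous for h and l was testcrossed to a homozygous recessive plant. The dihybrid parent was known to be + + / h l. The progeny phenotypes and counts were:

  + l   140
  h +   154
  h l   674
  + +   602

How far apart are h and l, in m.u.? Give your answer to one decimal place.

The recombinant classes are + l and h +: 140 + 154 = 294.
Recombination frequency = 294/1570 = 0.1873 ≈ 18.7%, i.e. 18.7 m.u.

18.7 m.u.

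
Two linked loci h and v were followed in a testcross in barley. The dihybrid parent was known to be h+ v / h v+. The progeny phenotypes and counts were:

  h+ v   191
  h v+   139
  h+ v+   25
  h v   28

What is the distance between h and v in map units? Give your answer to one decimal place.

13.8 map units

The recombinant classes are h+ v+ and h v: 25 + 28 = 53.
Recombination frequency = 53/383 = 0.1384 ≈ 13.8%, i.e. 13.8 map units.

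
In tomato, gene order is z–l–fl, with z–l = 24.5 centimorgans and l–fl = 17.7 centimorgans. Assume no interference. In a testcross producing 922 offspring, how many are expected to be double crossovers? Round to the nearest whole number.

Map distances give recombination frequencies of 0.245 and 0.177 for the two intervals.
With no interference, expected double-crossover frequency = 0.245 × 0.177 = 0.04336.
Expected number = 0.04336 × 922 = 39.98 ≈ 40.

40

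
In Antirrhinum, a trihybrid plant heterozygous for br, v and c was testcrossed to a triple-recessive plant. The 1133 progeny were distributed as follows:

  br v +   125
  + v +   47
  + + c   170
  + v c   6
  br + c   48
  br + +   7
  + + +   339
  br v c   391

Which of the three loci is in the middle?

br

The two most frequent reciprocal classes, + + + and br v c, are the parental types, so the F1 was + + + / br v c.
The two rarest classes, br + + and + v c, are the double crossovers. Comparing them with the parentals, only the br allele has switched, so br is the middle locus and the order is v – br – c.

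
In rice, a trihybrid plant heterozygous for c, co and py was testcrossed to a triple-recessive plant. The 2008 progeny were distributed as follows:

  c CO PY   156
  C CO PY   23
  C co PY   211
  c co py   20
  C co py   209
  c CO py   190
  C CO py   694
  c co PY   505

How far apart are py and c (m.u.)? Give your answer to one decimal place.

The two most frequent reciprocal classes, c co PY and C CO py, are the parental types, so the F1 was c co PY / C CO py.
The two rarest classes, c co py and C CO PY, are the double crossovers. Comparing them with the parentals, only the py allele has switched, so py is the middle locus and the order is c – py – co.
Crossovers in the c–py interval produce the single-crossover classes C co PY and c CO py (211 + 190 = 401) plus the double crossovers (43).
RF(c–py) = (401 + 43) / 2008 = 444/2008 = 0.2211 → 22.1 m.u.

22.1 m.u.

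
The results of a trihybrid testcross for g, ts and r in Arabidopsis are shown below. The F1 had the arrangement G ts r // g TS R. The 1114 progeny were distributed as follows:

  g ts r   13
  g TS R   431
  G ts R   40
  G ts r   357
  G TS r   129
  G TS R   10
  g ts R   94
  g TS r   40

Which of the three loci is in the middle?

The two rarest classes, g ts r and G TS R, are the double crossovers. Comparing them with the parentals, only the g allele has switched, so g is the middle locus and the order is r – g – ts.

g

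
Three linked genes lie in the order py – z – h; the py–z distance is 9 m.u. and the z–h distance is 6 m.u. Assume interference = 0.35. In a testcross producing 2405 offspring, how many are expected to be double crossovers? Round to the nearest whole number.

Map distances give recombination frequencies of 0.090 and 0.060 for the two intervals.
With interference 0.35 (so coincidence = 0.65), expected double-crossover frequency = 0.090 × 0.060 × 0.65 = 0.00351.
Expected number = 0.00351 × 2405 = 8.44 ≈ 8.

8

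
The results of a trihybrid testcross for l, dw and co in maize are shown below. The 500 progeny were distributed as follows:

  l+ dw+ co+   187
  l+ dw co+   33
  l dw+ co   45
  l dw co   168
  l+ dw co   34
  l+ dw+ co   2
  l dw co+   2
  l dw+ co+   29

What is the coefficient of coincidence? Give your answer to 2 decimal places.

0.36

The two most frequent reciprocal classes, l+ dw+ co+ and l dw co, are the parental types, so the F1 was l+ dw+ co+ / l dw co.
The two rarest classes, l+ dw+ co and l dw co+, are the double crossovers. Comparing them with the parentals, only the co allele has switched, so co is the middle locus and the order is dw – co – l.
dw–co: (78 + 4)/500 = 0.1640; co–l: (63 + 4)/500 = 0.1340.
Expected DCO frequency = 0.1640 × 0.1340 ≈ 0.02198; observed = 4/500 ≈ 0.00800.
Coefficient of coincidence = 0.00800/0.02198 ≈ 0.36.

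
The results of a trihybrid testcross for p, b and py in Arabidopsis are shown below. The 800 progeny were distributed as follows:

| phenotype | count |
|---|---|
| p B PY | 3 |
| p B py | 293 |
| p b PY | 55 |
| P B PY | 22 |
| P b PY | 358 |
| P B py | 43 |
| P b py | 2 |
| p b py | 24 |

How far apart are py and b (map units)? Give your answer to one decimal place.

6.4 map units

The two most frequent reciprocal classes, P b PY and p B py, are the parental types, so the F1 was P b PY / p B py.
The two rarest classes, P b py and p B PY, are the double crossovers. Comparing them with the parentals, only the py allele has switched, so py is the middle locus and the order is b – py – p.
Crossovers in the b–py interval produce the single-crossover classes P B PY and p b py (22 + 24 = 46) plus the double crossovers (5).
RF(b–py) = (46 + 5) / 800 = 51/800 = 0.0638 → 6.4 map units.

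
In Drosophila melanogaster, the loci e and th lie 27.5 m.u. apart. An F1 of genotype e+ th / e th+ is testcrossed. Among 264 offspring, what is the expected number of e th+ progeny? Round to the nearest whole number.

A map distance of 27.5 m.u. corresponds to a recombination frequency of 0.275.
The F1 is e+ th / e th+, so e th+ is a parental gamete class with expected frequency (1 − r)/2 = 0.725/2 = 0.3625.
Expected number = 0.3625 × 264 = 95.70 ≈ 96.

96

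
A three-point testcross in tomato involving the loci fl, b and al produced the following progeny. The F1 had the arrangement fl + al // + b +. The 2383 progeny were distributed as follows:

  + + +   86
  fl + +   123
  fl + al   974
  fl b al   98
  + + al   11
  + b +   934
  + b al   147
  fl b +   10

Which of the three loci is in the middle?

The two rarest classes, + + al and fl b +, are the double crossovers. Comparing them with the parentals, only the fl allele has switched, so fl is the middle locus and the order is b – fl – al.

fl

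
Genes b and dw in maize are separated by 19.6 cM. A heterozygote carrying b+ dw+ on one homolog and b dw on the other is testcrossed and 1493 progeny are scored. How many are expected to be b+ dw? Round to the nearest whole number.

146

A map distance of 19.6 cM corresponds to a recombination frequency of 0.196.
The F1 is b+ dw+ / b dw, so b+ dw is a recombinant gamete class with expected frequency r/2 = 0.196/2 = 0.0980.
Expected number = 0.0980 × 1493 = 146.31 ≈ 146.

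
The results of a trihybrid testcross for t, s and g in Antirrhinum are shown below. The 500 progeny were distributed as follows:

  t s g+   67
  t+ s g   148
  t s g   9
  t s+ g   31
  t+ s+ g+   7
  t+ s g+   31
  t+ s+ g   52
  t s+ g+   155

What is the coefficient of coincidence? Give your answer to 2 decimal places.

The two most frequent reciprocal classes, t s+ g+ and t+ s g, are the parental types, so the F1 was t s+ g+ / t+ s g.
The two rarest classes, t+ s+ g+ and t s g, are the double crossovers. Comparing them with the parentals, only the t allele has switched, so t is the middle locus and the order is s – t – g.
s–t: (119 + 16)/500 = 0.2700; t–g: (62 + 16)/500 = 0.1560.
Expected DCO frequency = 0.2700 × 0.1560 ≈ 0.04212; observed = 16/500 ≈ 0.03200.
Coefficient of coincidence = 0.03200/0.04212 ≈ 0.76.

0.76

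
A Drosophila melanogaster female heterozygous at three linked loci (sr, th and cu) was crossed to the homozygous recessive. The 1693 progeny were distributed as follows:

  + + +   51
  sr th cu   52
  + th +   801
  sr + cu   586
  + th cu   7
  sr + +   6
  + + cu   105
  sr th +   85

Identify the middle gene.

The two most frequent reciprocal classes, + th + and sr + cu, are the parental types, so the F1 was + th + / sr + cu.
The two rarest classes, + th cu and sr + +, are the double crossovers. Comparing them with the parentals, only the cu allele has switched, so cu is the middle locus and the order is th – cu – sr.

cu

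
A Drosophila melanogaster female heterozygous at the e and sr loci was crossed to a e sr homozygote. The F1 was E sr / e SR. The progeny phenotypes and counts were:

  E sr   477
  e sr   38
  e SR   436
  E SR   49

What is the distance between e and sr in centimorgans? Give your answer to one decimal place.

8.7 centimorgans

The recombinant classes are E SR and e sr: 49 + 38 = 87.
Recombination frequency = 87/1000 = 0.0870 ≈ 8.7%, i.e. 8.7 centimorgans.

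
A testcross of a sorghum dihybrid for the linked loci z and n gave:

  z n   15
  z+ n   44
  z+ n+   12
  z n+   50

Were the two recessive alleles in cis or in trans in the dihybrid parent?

trans

The two most frequent classes are z+ n (44) and z n+ (50); these are the parental (non-recombinant) types.
So the F1 carried z+ n on one chromosome and z n+ on the other — the recessive alleles are on opposite chromosomes (trans / repulsion).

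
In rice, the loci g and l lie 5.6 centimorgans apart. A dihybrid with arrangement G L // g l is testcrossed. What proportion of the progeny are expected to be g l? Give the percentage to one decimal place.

A map distance of 5.6 centimorgans corresponds to a recombination frequency of 0.056.
The F1 is G L / g l, so g l is a parental gamete class with expected frequency (1 − r)/2 = 0.944/2 = 0.4720.
That is 0.4720 = 47.2% of the progeny.

47.2%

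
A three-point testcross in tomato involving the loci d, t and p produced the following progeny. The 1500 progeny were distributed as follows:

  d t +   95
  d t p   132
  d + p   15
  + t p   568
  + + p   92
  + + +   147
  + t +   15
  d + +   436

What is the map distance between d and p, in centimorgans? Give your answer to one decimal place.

20.6 centimorgans

The two most frequent reciprocal classes, + t p and d + +, are the parental types, so the F1 was + t p / d + +.
The two rarest classes, + t + and d + p, are the double crossovers. Comparing them with the parentals, only the p allele has switched, so p is the middle locus and the order is d – p – t.
Crossovers in the d–p interval produce the single-crossover classes d t p and + + + (132 + 147 = 279) plus the double crossovers (30).
RF(d–p) = (279 + 30) / 1500 = 309/1500 = 0.2060 → 20.6 centimorgans.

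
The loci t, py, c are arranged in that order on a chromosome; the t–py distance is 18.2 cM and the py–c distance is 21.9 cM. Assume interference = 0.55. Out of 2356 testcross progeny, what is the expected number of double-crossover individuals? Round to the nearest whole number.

42

Map distances give recombination frequencies of 0.182 and 0.219 for the two intervals.
With interference 0.55 (so coincidence = 0.45), expected double-crossover frequency = 0.182 × 0.219 × 0.45 = 0.01794.
Expected number = 0.01794 × 2356 = 42.26 ≈ 42.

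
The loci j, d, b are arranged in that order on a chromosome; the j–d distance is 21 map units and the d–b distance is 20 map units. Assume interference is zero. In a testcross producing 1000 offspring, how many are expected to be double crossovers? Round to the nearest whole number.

42

Map distances give recombination frequencies of 0.210 and 0.200 for the two intervals.
With no interference, expected double-crossover frequency = 0.210 × 0.200 = 0.04200.
Expected number = 0.04200 × 1000 = 42.00 ≈ 42.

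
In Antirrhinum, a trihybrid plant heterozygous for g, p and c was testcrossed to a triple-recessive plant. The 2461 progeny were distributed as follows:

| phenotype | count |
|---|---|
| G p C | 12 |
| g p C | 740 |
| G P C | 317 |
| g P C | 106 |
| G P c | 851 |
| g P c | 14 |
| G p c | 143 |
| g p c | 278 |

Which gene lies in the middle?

g

The two most frequent reciprocal classes, G P c and g p C, are the parental types, so the F1 was G P c / g p C.
The two rarest classes, g P c and G p C, are the double crossovers. Comparing them with the parentals, only the g allele has switched, so g is the middle locus and the order is c – g – p.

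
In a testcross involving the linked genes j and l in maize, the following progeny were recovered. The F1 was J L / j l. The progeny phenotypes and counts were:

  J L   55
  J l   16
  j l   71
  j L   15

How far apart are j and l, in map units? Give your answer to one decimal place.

19.7 map units

The recombinant classes are J l and j L: 16 + 15 = 31.
Recombination frequency = 31/157 = 0.1975 ≈ 19.7%, i.e. 19.7 map units.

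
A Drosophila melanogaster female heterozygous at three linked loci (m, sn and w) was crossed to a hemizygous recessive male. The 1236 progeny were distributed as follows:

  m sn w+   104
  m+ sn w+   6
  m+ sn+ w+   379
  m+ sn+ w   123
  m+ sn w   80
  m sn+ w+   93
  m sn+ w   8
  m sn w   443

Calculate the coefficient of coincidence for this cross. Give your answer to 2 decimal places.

0.38

The two most frequent reciprocal classes, m+ sn+ w+ and m sn w, are the parental types, so the F1 was m+ sn+ w+ / m sn w.
The two rarest classes, m+ sn w+ and m sn+ w, are the double crossovers. Comparing them with the parentals, only the sn allele has switched, so sn is the middle locus and the order is m – sn – w.
m–sn: (173 + 14)/1236 = 0.1513; sn–w: (227 + 14)/1236 = 0.1950.
Expected DCO frequency = 0.1513 × 0.1950 ≈ 0.02950; observed = 14/1236 ≈ 0.01133.
Coefficient of coincidence = 0.01133/0.02950 ≈ 0.38.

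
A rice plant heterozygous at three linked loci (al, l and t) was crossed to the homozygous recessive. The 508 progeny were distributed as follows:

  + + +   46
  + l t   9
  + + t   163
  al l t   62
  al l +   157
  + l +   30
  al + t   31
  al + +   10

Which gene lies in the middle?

l

The two most frequent reciprocal classes, al l + and + + t, are the parental types, so the F1 was al l + / + + t.
The two rarest classes, al + + and + l t, are the double crossovers. Comparing them with the parentals, only the l allele has switched, so l is the middle locus and the order is t – l – al.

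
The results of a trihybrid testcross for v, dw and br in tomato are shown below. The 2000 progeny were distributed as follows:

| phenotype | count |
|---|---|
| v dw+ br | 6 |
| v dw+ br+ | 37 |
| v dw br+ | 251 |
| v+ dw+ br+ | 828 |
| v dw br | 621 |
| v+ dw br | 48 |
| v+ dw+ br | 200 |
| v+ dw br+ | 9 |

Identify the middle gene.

dw

The two most frequent reciprocal classes, v dw br and v+ dw+ br+, are the parental types, so the F1 was v dw br / v+ dw+ br+.
The two rarest classes, v dw+ br and v+ dw br+, are the double crossovers. Comparing them with the parentals, only the dw allele has switched, so dw is the middle locus and the order is br – dw – v.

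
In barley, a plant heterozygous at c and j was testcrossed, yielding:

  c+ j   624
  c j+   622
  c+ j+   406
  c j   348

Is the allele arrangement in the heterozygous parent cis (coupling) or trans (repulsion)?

trans

The two most frequent classes are c+ j (624) and c j+ (622); these are the parental (non-recombinant) types.
So the F1 carried c+ j on one chromosome and c j+ on the other — the recessive alleles are on opposite chromosomes (trans / repulsion).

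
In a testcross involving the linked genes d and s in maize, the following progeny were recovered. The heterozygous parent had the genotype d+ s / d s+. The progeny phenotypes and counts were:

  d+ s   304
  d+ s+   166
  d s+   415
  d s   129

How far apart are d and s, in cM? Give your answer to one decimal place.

29.1 cM

The recombinant classes are d+ s+ and d s: 166 + 129 = 295.
Recombination frequency = 295/1014 = 0.2909 ≈ 29.1%, i.e. 29.1 cM.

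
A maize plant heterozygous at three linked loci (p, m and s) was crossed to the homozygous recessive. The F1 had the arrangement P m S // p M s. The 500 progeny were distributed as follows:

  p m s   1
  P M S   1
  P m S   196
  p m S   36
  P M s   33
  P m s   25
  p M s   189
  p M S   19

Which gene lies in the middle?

m

The two rarest classes, P M S and p m s, are the double crossovers. Comparing them with the parentals, only the m allele has switched, so m is the middle locus and the order is s – m – p.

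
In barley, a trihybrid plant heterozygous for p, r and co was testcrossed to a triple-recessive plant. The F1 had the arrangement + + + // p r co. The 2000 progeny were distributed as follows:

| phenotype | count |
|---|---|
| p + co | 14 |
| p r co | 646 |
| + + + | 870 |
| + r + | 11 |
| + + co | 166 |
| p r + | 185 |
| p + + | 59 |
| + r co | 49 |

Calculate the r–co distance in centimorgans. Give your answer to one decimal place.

The two rarest classes, + r + and p + co, are the double crossovers. Comparing them with the parentals, only the r allele has switched, so r is the middle locus and the order is p – r – co.
Crossovers in the r–co interval produce the single-crossover classes + + co and p r + (166 + 185 = 351) plus the double crossovers (25).
RF(r–co) = (351 + 25) / 2000 = 376/2000 = 0.1880 → 18.8 centimorgans.

18.8 centimorgans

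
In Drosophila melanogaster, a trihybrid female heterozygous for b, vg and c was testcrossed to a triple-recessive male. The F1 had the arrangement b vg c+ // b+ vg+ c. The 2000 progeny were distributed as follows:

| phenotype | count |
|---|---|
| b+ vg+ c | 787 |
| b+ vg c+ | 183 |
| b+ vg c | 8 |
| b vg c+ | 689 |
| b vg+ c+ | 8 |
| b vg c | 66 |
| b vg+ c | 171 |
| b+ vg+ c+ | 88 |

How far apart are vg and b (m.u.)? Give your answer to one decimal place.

18.5 m.u.

The two rarest classes, b vg+ c+ and b+ vg c, are the double crossovers. Comparing them with the parentals, only the vg allele has switched, so vg is the middle locus and the order is c – vg – b.
Crossovers in the vg–b interval produce the single-crossover classes b+ vg c+ and b vg+ c (183 + 171 = 354) plus the double crossovers (16).
RF(vg–b) = (354 + 16) / 2000 = 370/2000 = 0.1850 → 18.5 m.u.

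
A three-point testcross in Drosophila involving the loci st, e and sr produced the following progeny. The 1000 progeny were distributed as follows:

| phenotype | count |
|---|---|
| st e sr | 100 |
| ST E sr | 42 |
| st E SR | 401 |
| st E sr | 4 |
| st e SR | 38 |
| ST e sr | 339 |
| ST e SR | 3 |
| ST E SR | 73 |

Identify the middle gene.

The two most frequent reciprocal classes, st E SR and ST e sr, are the parental types, so the F1 was st E SR / ST e sr.
The two rarest classes, st E sr and ST e SR, are the double crossovers. Comparing them with the parentals, only the sr allele has switched, so sr is the middle locus and the order is e – sr – st.

sr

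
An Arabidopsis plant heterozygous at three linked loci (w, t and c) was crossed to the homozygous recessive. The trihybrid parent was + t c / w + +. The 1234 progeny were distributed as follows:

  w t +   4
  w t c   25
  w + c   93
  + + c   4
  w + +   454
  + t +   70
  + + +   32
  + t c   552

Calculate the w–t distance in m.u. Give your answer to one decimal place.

The two rarest classes, + + c and w t +, are the double crossovers. Comparing them with the parentals, only the t allele has switched, so t is the middle locus and the order is w – t – c.
Crossovers in the w–t interval produce the single-crossover classes w t c and + + + (25 + 32 = 57) plus the double crossovers (8).
RF(w–t) = (57 + 8) / 1234 = 65/1234 = 0.0527 → 5.3 m.u.

5.3 m.u.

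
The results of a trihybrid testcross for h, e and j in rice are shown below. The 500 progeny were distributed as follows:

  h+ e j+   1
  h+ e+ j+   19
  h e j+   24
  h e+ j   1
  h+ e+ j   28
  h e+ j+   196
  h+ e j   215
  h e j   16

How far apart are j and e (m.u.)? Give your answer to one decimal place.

The two most frequent reciprocal classes, h e+ j+ and h+ e j, are the parental types, so the F1 was h e+ j+ / h+ e j.
The two rarest classes, h e+ j and h+ e j+, are the double crossovers. Comparing them with the parentals, only the j allele has switched, so j is the middle locus and the order is h – j – e.
Crossovers in the j–e interval produce the single-crossover classes h e j+ and h+ e+ j (24 + 28 = 52) plus the double crossovers (2).
RF(j–e) = (52 + 2) / 500 = 54/500 = 0.1080 → 10.8 m.u.

10.8 m.u.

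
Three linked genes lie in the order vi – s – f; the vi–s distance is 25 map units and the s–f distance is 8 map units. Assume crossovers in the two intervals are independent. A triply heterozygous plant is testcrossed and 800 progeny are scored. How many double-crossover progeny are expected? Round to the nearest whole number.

16

Map distances give recombination frequencies of 0.250 and 0.080 for the two intervals.
With no interference, expected double-crossover frequency = 0.250 × 0.080 = 0.02000.
Expected number = 0.02000 × 800 = 16.00 ≈ 16.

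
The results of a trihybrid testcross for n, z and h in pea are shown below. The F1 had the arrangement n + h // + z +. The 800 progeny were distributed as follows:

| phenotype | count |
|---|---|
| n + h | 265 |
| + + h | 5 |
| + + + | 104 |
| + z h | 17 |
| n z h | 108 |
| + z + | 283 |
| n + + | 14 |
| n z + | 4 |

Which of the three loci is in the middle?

The two rarest classes, + + h and n z +, are the double crossovers. Comparing them with the parentals, only the n allele has switched, so n is the middle locus and the order is h – n – z.

n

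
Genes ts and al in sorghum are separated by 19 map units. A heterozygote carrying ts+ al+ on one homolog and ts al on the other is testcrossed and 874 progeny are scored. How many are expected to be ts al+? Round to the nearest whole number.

83

A map distance of 19 map units corresponds to a recombination frequency of 0.190.
The F1 is ts+ al+ / ts al, so ts al+ is a recombinant gamete class with expected frequency r/2 = 0.190/2 = 0.0950.
Expected number = 0.0950 × 874 = 83.03 ≈ 83.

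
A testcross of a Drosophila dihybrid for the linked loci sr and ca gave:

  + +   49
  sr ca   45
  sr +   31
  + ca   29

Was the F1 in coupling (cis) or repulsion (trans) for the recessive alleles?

The two most frequent classes are + + (49) and sr ca (45); these are the parental (non-recombinant) types.
So the F1 carried + + on one chromosome and sr ca on the other — the recessive alleles are on the same chromosome (cis / coupling).

cis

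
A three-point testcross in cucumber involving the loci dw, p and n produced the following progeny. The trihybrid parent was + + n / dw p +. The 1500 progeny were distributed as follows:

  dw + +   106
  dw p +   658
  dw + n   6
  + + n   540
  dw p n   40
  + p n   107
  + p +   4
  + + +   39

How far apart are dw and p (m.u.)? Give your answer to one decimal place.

The two rarest classes, dw + n and + p +, are the double crossovers. Comparing them with the parentals, only the dw allele has switched, so dw is the middle locus and the order is p – dw – n.
Crossovers in the p–dw interval produce the single-crossover classes + p n and dw + + (107 + 106 = 213) plus the double crossovers (10).
RF(p–dw) = (213 + 10) / 1500 = 223/1500 = 0.1487 → 14.9 m.u.

14.9 m.u.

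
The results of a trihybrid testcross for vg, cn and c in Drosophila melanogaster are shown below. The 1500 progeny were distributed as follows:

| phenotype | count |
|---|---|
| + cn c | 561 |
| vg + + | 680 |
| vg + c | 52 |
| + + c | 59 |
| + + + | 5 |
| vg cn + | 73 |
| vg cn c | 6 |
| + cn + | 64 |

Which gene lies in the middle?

vg

The two most frequent reciprocal classes, + cn c and vg + +, are the parental types, so the F1 was + cn c / vg + +.
The two rarest classes, vg cn c and + + +, are the double crossovers. Comparing them with the parentals, only the vg allele has switched, so vg is the middle locus and the order is cn – vg – c.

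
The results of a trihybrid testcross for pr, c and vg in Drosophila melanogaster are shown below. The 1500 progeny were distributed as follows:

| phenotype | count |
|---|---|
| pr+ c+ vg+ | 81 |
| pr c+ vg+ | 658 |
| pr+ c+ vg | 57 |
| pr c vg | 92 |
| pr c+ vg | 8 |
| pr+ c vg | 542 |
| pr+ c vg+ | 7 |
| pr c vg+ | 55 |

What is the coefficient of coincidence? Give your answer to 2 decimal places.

The two most frequent reciprocal classes, pr+ c vg and pr c+ vg+, are the parental types, so the F1 was pr+ c vg / pr c+ vg+.
The two rarest classes, pr+ c vg+ and pr c+ vg, are the double crossovers. Comparing them with the parentals, only the vg allele has switched, so vg is the middle locus and the order is pr – vg – c.
pr–vg: (173 + 15)/1500 = 0.1253; vg–c: (112 + 15)/1500 = 0.0847.
Expected DCO frequency = 0.1253 × 0.0847 ≈ 0.01061; observed = 15/1500 ≈ 0.01000.
Coefficient of coincidence = 0.01000/0.01061 ≈ 0.94.

0.94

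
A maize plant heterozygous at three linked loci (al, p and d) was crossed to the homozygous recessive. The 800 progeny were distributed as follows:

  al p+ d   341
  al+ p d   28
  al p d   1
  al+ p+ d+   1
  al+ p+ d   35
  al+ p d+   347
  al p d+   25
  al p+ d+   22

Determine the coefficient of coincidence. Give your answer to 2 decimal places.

0.50

The two most frequent reciprocal classes, al p+ d and al+ p d+, are the parental types, so the F1 was al p+ d / al+ p d+.
The two rarest classes, al p d and al+ p+ d+, are the double crossovers. Comparing them with the parentals, only the p allele has switched, so p is the middle locus and the order is d – p – al.
d–p: (50 + 2)/800 = 0.0650; p–al: (60 + 2)/800 = 0.0775.
Expected DCO frequency = 0.0650 × 0.0775 ≈ 0.00504; observed = 2/800 ≈ 0.00250.
Coefficient of coincidence = 0.00250/0.00504 ≈ 0.50.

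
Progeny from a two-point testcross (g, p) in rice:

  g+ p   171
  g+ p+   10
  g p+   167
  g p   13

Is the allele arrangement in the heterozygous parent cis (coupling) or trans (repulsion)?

trans

The two most frequent classes are g+ p (171) and g p+ (167); these are the parental (non-recombinant) types.
So the F1 carried g+ p on one chromosome and g p+ on the other — the recessive alleles are on opposite chromosomes (trans / repulsion).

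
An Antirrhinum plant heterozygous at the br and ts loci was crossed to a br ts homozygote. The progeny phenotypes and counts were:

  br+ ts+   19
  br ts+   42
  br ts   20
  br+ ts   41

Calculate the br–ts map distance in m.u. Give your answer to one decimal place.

32.0 m.u.

The two most frequent classes, br+ ts (41) and br ts+ (42), are the parental types, so the F1 was br+ ts / br ts+.
The recombinant classes are br+ ts+ and br ts: 19 + 20 = 39.
Recombination frequency = 39/122 = 0.3197 ≈ 32.0%, i.e. 32.0 m.u.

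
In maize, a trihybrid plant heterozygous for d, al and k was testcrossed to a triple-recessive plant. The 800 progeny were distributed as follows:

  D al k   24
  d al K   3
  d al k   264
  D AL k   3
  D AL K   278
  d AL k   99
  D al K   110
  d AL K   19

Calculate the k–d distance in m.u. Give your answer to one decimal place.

6.1 m.u.

The two most frequent reciprocal classes, D AL K and d al k, are the parental types, so the F1 was D AL K / d al k.
The two rarest classes, D AL k and d al K, are the double crossovers. Comparing them with the parentals, only the k allele has switched, so k is the middle locus and the order is d – k – al.
Crossovers in the d–k interval produce the single-crossover classes d AL K and D al k (19 + 24 = 43) plus the double crossovers (6).
RF(d–k) = (43 + 6) / 800 = 49/800 = 0.0612 → 6.1 m.u.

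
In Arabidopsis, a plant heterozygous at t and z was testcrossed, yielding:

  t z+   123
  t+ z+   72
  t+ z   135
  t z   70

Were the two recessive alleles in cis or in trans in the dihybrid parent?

The two most frequent classes are t+ z (135) and t z+ (123); these are the parental (non-recombinant) types.
So the F1 carried t+ z on one chromosome and t z+ on the other — the recessive alleles are on opposite chromosomes (trans / repulsion).

trans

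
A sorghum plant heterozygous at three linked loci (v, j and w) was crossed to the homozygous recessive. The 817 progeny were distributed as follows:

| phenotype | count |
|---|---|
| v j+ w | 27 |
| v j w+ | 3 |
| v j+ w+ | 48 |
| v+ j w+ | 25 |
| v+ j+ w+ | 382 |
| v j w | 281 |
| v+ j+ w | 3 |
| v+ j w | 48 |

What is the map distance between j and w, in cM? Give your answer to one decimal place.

7.1 cM

The two most frequent reciprocal classes, v j w and v+ j+ w+, are the parental types, so the F1 was v j w / v+ j+ w+.
The two rarest classes, v j w+ and v+ j+ w, are the double crossovers. Comparing them with the parentals, only the w allele has switched, so w is the middle locus and the order is v – w – j.
Crossovers in the w–j interval produce the single-crossover classes v j+ w and v+ j w+ (27 + 25 = 52) plus the double crossovers (6).
RF(w–j) = (52 + 6) / 817 = 58/817 = 0.0710 → 7.1 cM.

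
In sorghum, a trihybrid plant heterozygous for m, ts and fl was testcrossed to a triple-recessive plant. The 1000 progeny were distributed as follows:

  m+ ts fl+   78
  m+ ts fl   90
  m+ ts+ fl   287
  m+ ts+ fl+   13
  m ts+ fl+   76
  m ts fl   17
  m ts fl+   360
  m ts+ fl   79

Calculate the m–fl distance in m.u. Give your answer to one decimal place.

18.7 m.u.

The two most frequent reciprocal classes, m+ ts+ fl and m ts fl+, are the parental types, so the F1 was m+ ts+ fl / m ts fl+.
The two rarest classes, m+ ts+ fl+ and m ts fl, are the double crossovers. Comparing them with the parentals, only the fl allele has switched, so fl is the middle locus and the order is m – fl – ts.
Crossovers in the m–fl interval produce the single-crossover classes m ts+ fl and m+ ts fl+ (79 + 78 = 157) plus the double crossovers (30).
RF(m–fl) = (157 + 30) / 1000 = 187/1000 = 0.1870 → 18.7 m.u.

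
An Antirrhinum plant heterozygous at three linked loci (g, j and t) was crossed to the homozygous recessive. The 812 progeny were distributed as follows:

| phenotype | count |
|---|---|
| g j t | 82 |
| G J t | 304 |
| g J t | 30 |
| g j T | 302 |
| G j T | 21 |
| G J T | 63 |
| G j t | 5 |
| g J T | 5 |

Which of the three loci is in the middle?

j

The two most frequent reciprocal classes, g j T and G J t, are the parental types, so the F1 was g j T / G J t.
The two rarest classes, g J T and G j t, are the double crossovers. Comparing them with the parentals, only the j allele has switched, so j is the middle locus and the order is t – j – g.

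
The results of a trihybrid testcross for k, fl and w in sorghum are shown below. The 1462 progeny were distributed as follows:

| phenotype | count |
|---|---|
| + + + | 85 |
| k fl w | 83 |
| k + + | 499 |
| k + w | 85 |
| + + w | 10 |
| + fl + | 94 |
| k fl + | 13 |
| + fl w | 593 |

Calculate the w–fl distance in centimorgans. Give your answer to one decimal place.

13.8 centimorgans

The two most frequent reciprocal classes, + fl w and k + +, are the parental types, so the F1 was + fl w / k + +.
The two rarest classes, + + w and k fl +, are the double crossovers. Comparing them with the parentals, only the fl allele has switched, so fl is the middle locus and the order is k – fl – w.
Crossovers in the fl–w interval produce the single-crossover classes + fl + and k + w (94 + 85 = 179) plus the double crossovers (23).
RF(fl–w) = (179 + 23) / 1462 = 202/1462 = 0.1382 → 13.8 centimorgans.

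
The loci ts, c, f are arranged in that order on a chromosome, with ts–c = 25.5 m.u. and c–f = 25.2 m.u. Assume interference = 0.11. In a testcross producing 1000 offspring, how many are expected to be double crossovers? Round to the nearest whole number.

57

Map distances give recombination frequencies of 0.255 and 0.252 for the two intervals.
With interference 0.11 (so coincidence = 0.89), expected double-crossover frequency = 0.255 × 0.252 × 0.89 = 0.05719.
Expected number = 0.05719 × 1000 = 57.19 ≈ 57.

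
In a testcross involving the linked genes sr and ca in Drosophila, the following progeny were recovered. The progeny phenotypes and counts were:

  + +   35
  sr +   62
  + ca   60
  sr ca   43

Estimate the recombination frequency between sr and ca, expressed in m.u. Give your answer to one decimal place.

The two most frequent classes, + ca (60) and sr + (62), are the parental types, so the F1 was + ca / sr +.
The recombinant classes are + + and sr ca: 35 + 43 = 78.
Recombination frequency = 78/200 = 0.3900 ≈ 39.0%, i.e. 39.0 m.u.

39.0 m.u.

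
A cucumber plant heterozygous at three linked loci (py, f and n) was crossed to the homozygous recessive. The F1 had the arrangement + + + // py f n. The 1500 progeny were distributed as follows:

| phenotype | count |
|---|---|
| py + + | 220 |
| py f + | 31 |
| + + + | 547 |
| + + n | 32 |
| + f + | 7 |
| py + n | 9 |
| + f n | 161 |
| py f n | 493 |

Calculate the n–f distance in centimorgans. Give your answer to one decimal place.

5.3 centimorgans

The two rarest classes, + f + and py + n, are the double crossovers. Comparing them with the parentals, only the f allele has switched, so f is the middle locus and the order is n – f – py.
Crossovers in the n–f interval produce the single-crossover classes + + n and py f + (32 + 31 = 63) plus the double crossovers (16).
RF(n–f) = (63 + 16) / 1500 = 79/1500 = 0.0527 → 5.3 centimorgans.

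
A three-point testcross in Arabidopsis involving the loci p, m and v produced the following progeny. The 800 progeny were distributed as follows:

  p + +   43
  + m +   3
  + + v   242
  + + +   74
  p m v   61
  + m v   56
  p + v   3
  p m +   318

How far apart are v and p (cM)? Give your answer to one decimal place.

The two most frequent reciprocal classes, + + v and p m +, are the parental types, so the F1 was + + v / p m +.
The two rarest classes, p + v and + m +, are the double crossovers. Comparing them with the parentals, only the p allele has switched, so p is the middle locus and the order is m – p – v.
Crossovers in the p–v interval produce the single-crossover classes + + + and p m v (74 + 61 = 135) plus the double crossovers (6).
RF(p–v) = (135 + 6) / 800 = 141/800 = 0.1762 → 17.6 cM.

17.6 cM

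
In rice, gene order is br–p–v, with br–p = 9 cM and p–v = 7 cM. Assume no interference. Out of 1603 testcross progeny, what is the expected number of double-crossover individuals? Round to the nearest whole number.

Map distances give recombination frequencies of 0.090 and 0.070 for the two intervals.
With no interference, expected double-crossover frequency = 0.090 × 0.070 = 0.00630.
Expected number = 0.00630 × 1603 = 10.10 ≈ 10.

10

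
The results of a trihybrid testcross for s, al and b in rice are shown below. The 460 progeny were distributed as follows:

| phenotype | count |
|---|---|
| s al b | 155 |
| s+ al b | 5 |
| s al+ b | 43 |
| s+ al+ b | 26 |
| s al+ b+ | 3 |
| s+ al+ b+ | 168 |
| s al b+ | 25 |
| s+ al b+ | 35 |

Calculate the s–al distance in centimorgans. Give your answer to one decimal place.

The two most frequent reciprocal classes, s al b and s+ al+ b+, are the parental types, so the F1 was s al b / s+ al+ b+.
The two rarest classes, s+ al b and s al+ b+, are the double crossovers. Comparing them with the parentals, only the s allele has switched, so s is the middle locus and the order is al – s – b.
Crossovers in the al–s interval produce the single-crossover classes s al+ b and s+ al b+ (43 + 35 = 78) plus the double crossovers (8).
RF(al–s) = (78 + 8) / 460 = 86/460 = 0.1870 → 18.7 centimorgans.

18.7 centimorgans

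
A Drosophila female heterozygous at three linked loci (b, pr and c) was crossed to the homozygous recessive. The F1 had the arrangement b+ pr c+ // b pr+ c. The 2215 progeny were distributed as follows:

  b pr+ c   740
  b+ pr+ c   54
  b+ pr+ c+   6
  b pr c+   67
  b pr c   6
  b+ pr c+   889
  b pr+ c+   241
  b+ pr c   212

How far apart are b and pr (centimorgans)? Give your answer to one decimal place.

6.0 centimorgans

The two rarest classes, b+ pr+ c+ and b pr c, are the double crossovers. Comparing them with the parentals, only the pr allele has switched, so pr is the middle locus and the order is c – pr – b.
Crossovers in the pr–b interval produce the single-crossover classes b pr c+ and b+ pr+ c (67 + 54 = 121) plus the double crossovers (12).
RF(pr–b) = (121 + 12) / 2215 = 133/2215 = 0.0600 → 6.0 centimorgans.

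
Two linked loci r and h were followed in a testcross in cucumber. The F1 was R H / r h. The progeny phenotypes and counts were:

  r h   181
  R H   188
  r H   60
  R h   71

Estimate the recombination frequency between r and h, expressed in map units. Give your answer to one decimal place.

The recombinant classes are R h and r H: 71 + 60 = 131.
Recombination frequency = 131/500 = 0.2620 ≈ 26.2%, i.e. 26.2 map units.

26.2 map units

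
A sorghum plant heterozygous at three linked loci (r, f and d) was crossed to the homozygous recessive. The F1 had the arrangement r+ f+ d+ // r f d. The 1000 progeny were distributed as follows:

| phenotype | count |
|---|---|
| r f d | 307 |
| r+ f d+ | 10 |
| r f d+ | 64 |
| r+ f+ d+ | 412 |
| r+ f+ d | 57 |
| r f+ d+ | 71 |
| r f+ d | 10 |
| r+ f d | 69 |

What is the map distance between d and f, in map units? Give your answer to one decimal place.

The two rarest classes, r+ f d+ and r f+ d, are the double crossovers. Comparing them with the parentals, only the f allele has switched, so f is the middle locus and the order is r – f – d.
Crossovers in the f–d interval produce the single-crossover classes r+ f+ d and r f d+ (57 + 64 = 121) plus the double crossovers (20).
RF(f–d) = (121 + 20) / 1000 = 141/1000 = 0.1410 → 14.1 map units.

14.1 map units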